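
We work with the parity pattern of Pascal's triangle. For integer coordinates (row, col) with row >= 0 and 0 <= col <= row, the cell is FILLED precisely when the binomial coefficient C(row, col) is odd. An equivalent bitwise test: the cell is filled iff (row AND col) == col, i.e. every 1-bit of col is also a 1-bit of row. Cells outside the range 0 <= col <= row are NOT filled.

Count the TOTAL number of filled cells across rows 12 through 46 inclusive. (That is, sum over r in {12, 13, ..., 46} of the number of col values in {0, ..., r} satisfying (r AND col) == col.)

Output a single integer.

r12=1100 pc2: +4 =4
r13=1101 pc3: +8 =12
r14=1110 pc3: +8 =20
r15=1111 pc4: +16 =36
r16=10000 pc1: +2 =38
r17=10001 pc2: +4 =42
r18=10010 pc2: +4 =46
r19=10011 pc3: +8 =54
r20=10100 pc2: +4 =58
r21=10101 pc3: +8 =66
r22=10110 pc3: +8 =74
r23=10111 pc4: +16 =90
r24=11000 pc2: +4 =94
r25=11001 pc3: +8 =102
r26=11010 pc3: +8 =110
r27=11011 pc4: +16 =126
r28=11100 pc3: +8 =134
r29=11101 pc4: +16 =150
r30=11110 pc4: +16 =166
r31=11111 pc5: +32 =198
r32=100000 pc1: +2 =200
r33=100001 pc2: +4 =204
r34=100010 pc2: +4 =208
r35=100011 pc3: +8 =216
r36=100100 pc2: +4 =220
r37=100101 pc3: +8 =228
r38=100110 pc3: +8 =236
r39=100111 pc4: +16 =252
r40=101000 pc2: +4 =256
r41=101001 pc3: +8 =264
r42=101010 pc3: +8 =272
r43=101011 pc4: +16 =288
r44=101100 pc3: +8 =296
r45=101101 pc4: +16 =312
r46=101110 pc4: +16 =328

Answer: 328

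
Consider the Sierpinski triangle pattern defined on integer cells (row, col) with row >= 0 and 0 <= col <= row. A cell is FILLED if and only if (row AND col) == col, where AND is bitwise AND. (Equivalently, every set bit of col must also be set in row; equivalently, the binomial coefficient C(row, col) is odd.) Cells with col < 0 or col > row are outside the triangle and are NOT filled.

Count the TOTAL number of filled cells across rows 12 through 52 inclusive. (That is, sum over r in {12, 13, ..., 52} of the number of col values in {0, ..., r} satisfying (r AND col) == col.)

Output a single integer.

Answer: 404

Derivation:
r12=1100 pc2: +4 =4
r13=1101 pc3: +8 =12
r14=1110 pc3: +8 =20
r15=1111 pc4: +16 =36
r16=10000 pc1: +2 =38
r17=10001 pc2: +4 =42
r18=10010 pc2: +4 =46
r19=10011 pc3: +8 =54
r20=10100 pc2: +4 =58
r21=10101 pc3: +8 =66
r22=10110 pc3: +8 =74
r23=10111 pc4: +16 =90
r24=11000 pc2: +4 =94
r25=11001 pc3: +8 =102
r26=11010 pc3: +8 =110
r27=11011 pc4: +16 =126
r28=11100 pc3: +8 =134
r29=11101 pc4: +16 =150
r30=11110 pc4: +16 =166
r31=11111 pc5: +32 =198
r32=100000 pc1: +2 =200
r33=100001 pc2: +4 =204
r34=100010 pc2: +4 =208
r35=100011 pc3: +8 =216
r36=100100 pc2: +4 =220
r37=100101 pc3: +8 =228
r38=100110 pc3: +8 =236
r39=100111 pc4: +16 =252
r40=101000 pc2: +4 =256
r41=101001 pc3: +8 =264
r42=101010 pc3: +8 =272
r43=101011 pc4: +16 =288
r44=101100 pc3: +8 =296
r45=101101 pc4: +16 =312
r46=101110 pc4: +16 =328
r47=101111 pc5: +32 =360
r48=110000 pc2: +4 =364
r49=110001 pc3: +8 =372
r50=110010 pc3: +8 =380
r51=110011 pc4: +16 =396
r52=110100 pc3: +8 =404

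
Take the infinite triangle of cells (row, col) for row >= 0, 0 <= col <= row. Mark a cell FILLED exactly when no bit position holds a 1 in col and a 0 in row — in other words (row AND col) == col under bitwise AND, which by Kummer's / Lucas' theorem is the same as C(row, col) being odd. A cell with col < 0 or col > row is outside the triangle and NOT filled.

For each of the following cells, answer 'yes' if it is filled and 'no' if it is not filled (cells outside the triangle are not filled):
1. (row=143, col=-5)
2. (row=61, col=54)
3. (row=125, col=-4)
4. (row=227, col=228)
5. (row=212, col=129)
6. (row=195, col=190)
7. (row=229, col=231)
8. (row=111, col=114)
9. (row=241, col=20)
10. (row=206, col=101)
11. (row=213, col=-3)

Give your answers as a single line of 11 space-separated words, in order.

(143,-5): col outside [0, 143] -> not filled
(61,54): row=0b111101, col=0b110110, row AND col = 0b110100 = 52; 52 != 54 -> empty
(125,-4): col outside [0, 125] -> not filled
(227,228): col outside [0, 227] -> not filled
(212,129): row=0b11010100, col=0b10000001, row AND col = 0b10000000 = 128; 128 != 129 -> empty
(195,190): row=0b11000011, col=0b10111110, row AND col = 0b10000010 = 130; 130 != 190 -> empty
(229,231): col outside [0, 229] -> not filled
(111,114): col outside [0, 111] -> not filled
(241,20): row=0b11110001, col=0b10100, row AND col = 0b10000 = 16; 16 != 20 -> empty
(206,101): row=0b11001110, col=0b1100101, row AND col = 0b1000100 = 68; 68 != 101 -> empty
(213,-3): col outside [0, 213] -> not filled

Answer: no no no no no no no no no no no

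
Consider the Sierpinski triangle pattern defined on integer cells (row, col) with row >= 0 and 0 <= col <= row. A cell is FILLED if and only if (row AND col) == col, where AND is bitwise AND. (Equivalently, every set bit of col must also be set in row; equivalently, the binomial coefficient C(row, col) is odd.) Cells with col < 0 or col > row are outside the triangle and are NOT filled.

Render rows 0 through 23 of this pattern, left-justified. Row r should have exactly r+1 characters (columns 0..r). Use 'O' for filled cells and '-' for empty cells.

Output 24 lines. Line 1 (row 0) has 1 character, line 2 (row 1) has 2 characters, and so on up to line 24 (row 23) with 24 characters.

r0=0: O
r1=1: OO
r2=10: O-O
r3=11: OOOO
r4=100: O---O
r5=101: OO--OO
r6=110: O-O-O-O
r7=111: OOOOOOOO
r8=1000: O-------O
r9=1001: OO------OO
r10=1010: O-O-----O-O
r11=1011: OOOO----OOOO
r12=1100: O---O---O---O
r13=1101: OO--OO--OO--OO
r14=1110: O-O-O-O-O-O-O-O
r15=1111: OOOOOOOOOOOOOOOO
r16=10000: O---------------O
r17=10001: OO--------------OO
r18=10010: O-O-------------O-O
r19=10011: OOOO------------OOOO
r20=10100: O---O-----------O---O
r21=10101: OO--OO----------OO--OO
r22=10110: O-O-O-O---------O-O-O-O
r23=10111: OOOOOOOO--------OOOOOOOO

Answer: O
OO
O-O
OOOO
O---O
OO--OO
O-O-O-O
OOOOOOOO
O-------O
OO------OO
O-O-----O-O
OOOO----OOOO
O---O---O---O
OO--OO--OO--OO
O-O-O-O-O-O-O-O
OOOOOOOOOOOOOOOO
O---------------O
OO--------------OO
O-O-------------O-O
OOOO------------OOOO
O---O-----------O---O
OO--OO----------OO--OO
O-O-O-O---------O-O-O-O
OOOOOOOO--------OOOOOOOO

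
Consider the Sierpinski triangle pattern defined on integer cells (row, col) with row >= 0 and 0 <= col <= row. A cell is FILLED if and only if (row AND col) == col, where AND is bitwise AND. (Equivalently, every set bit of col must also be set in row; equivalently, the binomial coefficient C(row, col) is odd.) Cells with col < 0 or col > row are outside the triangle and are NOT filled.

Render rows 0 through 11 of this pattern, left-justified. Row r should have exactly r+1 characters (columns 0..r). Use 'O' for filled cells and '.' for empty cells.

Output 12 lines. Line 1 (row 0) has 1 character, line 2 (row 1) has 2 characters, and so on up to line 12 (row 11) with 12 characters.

Answer: O
OO
O.O
OOOO
O...O
OO..OO
O.O.O.O
OOOOOOOO
O.......O
OO......OO
O.O.....O.O
OOOO....OOOO

Derivation:
r0=0: O
r1=1: OO
r2=10: O.O
r3=11: OOOO
r4=100: O...O
r5=101: OO..OO
r6=110: O.O.O.O
r7=111: OOOOOOOO
r8=1000: O.......O
r9=1001: OO......OO
r10=1010: O.O.....O.O
r11=1011: OOOO....OOOO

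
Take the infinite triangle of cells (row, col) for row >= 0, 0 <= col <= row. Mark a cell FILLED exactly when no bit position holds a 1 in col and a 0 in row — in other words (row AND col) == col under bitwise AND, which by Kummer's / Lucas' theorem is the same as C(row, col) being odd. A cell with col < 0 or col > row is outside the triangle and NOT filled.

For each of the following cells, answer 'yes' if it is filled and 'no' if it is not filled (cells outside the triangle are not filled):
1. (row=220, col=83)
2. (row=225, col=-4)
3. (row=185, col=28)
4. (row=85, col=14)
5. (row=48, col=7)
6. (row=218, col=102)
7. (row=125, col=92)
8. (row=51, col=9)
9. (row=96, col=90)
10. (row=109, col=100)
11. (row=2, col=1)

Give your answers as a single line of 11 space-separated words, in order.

Answer: no no no no no no yes no no yes no

Derivation:
(220,83): row=0b11011100, col=0b1010011, row AND col = 0b1010000 = 80; 80 != 83 -> empty
(225,-4): col outside [0, 225] -> not filled
(185,28): row=0b10111001, col=0b11100, row AND col = 0b11000 = 24; 24 != 28 -> empty
(85,14): row=0b1010101, col=0b1110, row AND col = 0b100 = 4; 4 != 14 -> empty
(48,7): row=0b110000, col=0b111, row AND col = 0b0 = 0; 0 != 7 -> empty
(218,102): row=0b11011010, col=0b1100110, row AND col = 0b1000010 = 66; 66 != 102 -> empty
(125,92): row=0b1111101, col=0b1011100, row AND col = 0b1011100 = 92; 92 == 92 -> filled
(51,9): row=0b110011, col=0b1001, row AND col = 0b1 = 1; 1 != 9 -> empty
(96,90): row=0b1100000, col=0b1011010, row AND col = 0b1000000 = 64; 64 != 90 -> empty
(109,100): row=0b1101101, col=0b1100100, row AND col = 0b1100100 = 100; 100 == 100 -> filled
(2,1): row=0b10, col=0b1, row AND col = 0b0 = 0; 0 != 1 -> empty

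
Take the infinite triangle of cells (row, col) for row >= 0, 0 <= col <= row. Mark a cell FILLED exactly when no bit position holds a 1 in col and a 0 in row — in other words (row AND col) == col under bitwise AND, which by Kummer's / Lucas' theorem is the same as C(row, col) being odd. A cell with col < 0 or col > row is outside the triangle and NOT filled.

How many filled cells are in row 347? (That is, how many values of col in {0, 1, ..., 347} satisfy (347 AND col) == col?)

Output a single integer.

Answer: 64

Derivation:
347 in binary = 101011011
popcount(347) = number of 1-bits in 101011011 = 6
A col c satisfies (347 AND c) == c iff every set bit of c is also set in 347; each of the 6 set bits of 347 can independently be on or off in c.
count = 2^6 = 64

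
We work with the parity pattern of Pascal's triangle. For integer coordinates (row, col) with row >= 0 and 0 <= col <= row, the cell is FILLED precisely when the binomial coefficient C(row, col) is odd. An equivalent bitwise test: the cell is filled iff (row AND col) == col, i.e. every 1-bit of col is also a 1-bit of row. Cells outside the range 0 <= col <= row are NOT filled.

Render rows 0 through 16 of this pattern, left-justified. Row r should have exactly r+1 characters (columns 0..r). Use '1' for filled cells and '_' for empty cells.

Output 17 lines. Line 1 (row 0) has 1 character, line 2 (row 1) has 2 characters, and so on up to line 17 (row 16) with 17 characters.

Answer: 1
11
1_1
1111
1___1
11__11
1_1_1_1
11111111
1_______1
11______11
1_1_____1_1
1111____1111
1___1___1___1
11__11__11__11
1_1_1_1_1_1_1_1
1111111111111111
1_______________1

Derivation:
r0=0: 1
r1=1: 11
r2=10: 1_1
r3=11: 1111
r4=100: 1___1
r5=101: 11__11
r6=110: 1_1_1_1
r7=111: 11111111
r8=1000: 1_______1
r9=1001: 11______11
r10=1010: 1_1_____1_1
r11=1011: 1111____1111
r12=1100: 1___1___1___1
r13=1101: 11__11__11__11
r14=1110: 1_1_1_1_1_1_1_1
r15=1111: 1111111111111111
r16=10000: 1_______________1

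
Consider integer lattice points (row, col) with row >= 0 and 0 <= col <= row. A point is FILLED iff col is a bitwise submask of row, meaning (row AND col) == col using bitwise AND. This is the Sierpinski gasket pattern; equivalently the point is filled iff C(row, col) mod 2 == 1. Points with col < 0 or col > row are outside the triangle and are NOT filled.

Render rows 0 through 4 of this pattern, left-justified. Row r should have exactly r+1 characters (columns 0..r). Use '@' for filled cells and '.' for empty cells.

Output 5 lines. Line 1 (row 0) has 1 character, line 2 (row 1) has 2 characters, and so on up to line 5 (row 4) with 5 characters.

Answer: @
@@
@.@
@@@@
@...@

Derivation:
r0=0: @
r1=1: @@
r2=10: @.@
r3=11: @@@@
r4=100: @...@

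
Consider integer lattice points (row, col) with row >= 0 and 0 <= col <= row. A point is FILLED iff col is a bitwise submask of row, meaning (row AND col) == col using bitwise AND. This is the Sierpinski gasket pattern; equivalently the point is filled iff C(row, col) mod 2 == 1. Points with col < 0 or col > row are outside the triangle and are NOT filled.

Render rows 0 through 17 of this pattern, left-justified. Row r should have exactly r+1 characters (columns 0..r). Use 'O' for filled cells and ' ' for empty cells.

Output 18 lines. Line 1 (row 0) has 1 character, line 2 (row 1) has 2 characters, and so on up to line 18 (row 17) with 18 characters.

r0=0: O
r1=1: OO
r2=10: O O
r3=11: OOOO
r4=100: O   O
r5=101: OO  OO
r6=110: O O O O
r7=111: OOOOOOOO
r8=1000: O       O
r9=1001: OO      OO
r10=1010: O O     O O
r11=1011: OOOO    OOOO
r12=1100: O   O   O   O
r13=1101: OO  OO  OO  OO
r14=1110: O O O O O O O O
r15=1111: OOOOOOOOOOOOOOOO
r16=10000: O               O
r17=10001: OO              OO

Answer: O
OO
O O
OOOO
O   O
OO  OO
O O O O
OOOOOOOO
O       O
OO      OO
O O     O O
OOOO    OOOO
O   O   O   O
OO  OO  OO  OO
O O O O O O O O
OOOOOOOOOOOOOOOO
O               O
OO              OO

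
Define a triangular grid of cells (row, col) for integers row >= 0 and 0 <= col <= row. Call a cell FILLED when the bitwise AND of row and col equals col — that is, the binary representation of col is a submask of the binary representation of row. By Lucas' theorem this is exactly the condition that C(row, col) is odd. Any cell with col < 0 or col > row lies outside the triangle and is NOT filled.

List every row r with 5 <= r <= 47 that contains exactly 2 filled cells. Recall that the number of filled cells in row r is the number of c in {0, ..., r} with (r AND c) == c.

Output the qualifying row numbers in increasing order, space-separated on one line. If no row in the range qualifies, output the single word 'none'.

Answer: 8 16 32

Derivation:
Row r has 2^popcount(r) filled cells, so we need popcount(r) = log2(2) = 1.
Scan r = 5..47 and keep those with exactly 1 one-bits:
r=5=101 popcount=2 -> skip
r=6=110 popcount=2 -> skip
r=7=111 popcount=3 -> skip
r=8=1000 popcount=1 -> KEEP
r=9=1001 popcount=2 -> skip
r=10=1010 popcount=2 -> skip
r=11=1011 popcount=3 -> skip
r=12=1100 popcount=2 -> skip
r=13=1101 popcount=3 -> skip
r=14=1110 popcount=3 -> skip
r=15=1111 popcount=4 -> skip
r=16=10000 popcount=1 -> KEEP
r=17=10001 popcount=2 -> skip
r=18=10010 popcount=2 -> skip
r=19=10011 popcount=3 -> skip
r=20=10100 popcount=2 -> skip
r=21=10101 popcount=3 -> skip
r=22=10110 popcount=3 -> skip
r=23=10111 popcount=4 -> skip
r=24=11000 popcount=2 -> skip
r=25=11001 popcount=3 -> skip
r=26=11010 popcount=3 -> skip
r=27=11011 popcount=4 -> skip
r=28=11100 popcount=3 -> skip
r=29=11101 popcount=4 -> skip
r=30=11110 popcount=4 -> skip
r=31=11111 popcount=5 -> skip
r=32=100000 popcount=1 -> KEEP
r=33=100001 popcount=2 -> skip
r=34=100010 popcount=2 -> skip
r=35=100011 popcount=3 -> skip
r=36=100100 popcount=2 -> skip
r=37=100101 popcount=3 -> skip
r=38=100110 popcount=3 -> skip
r=39=100111 popcount=4 -> skip
r=40=101000 popcount=2 -> skip
r=41=101001 popcount=3 -> skip
r=42=101010 popcount=3 -> skip
r=43=101011 popcount=4 -> skip
r=44=101100 popcount=3 -> skip
r=45=101101 popcount=4 -> skip
r=46=101110 popcount=4 -> skip
r=47=101111 popcount=5 -> skip
Kept rows: 8 16 32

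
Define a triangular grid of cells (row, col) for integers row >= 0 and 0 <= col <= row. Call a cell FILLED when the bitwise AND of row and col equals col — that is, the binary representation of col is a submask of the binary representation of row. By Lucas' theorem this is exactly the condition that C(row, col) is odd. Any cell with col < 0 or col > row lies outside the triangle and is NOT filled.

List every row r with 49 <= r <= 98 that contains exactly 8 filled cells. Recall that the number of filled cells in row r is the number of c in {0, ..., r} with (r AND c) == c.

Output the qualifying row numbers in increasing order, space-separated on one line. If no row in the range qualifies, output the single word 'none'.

Answer: 49 50 52 56 67 69 70 73 74 76 81 82 84 88 97 98

Derivation:
Row r has 2^popcount(r) filled cells, so we need popcount(r) = log2(8) = 3.
Scan r = 49..98 and keep those with exactly 3 one-bits:
r=49=110001 popcount=3 -> KEEP
r=50=110010 popcount=3 -> KEEP
r=51=110011 popcount=4 -> skip
r=52=110100 popcount=3 -> KEEP
r=53=110101 popcount=4 -> skip
r=54=110110 popcount=4 -> skip
r=55=110111 popcount=5 -> skip
r=56=111000 popcount=3 -> KEEP
r=57=111001 popcount=4 -> skip
r=58=111010 popcount=4 -> skip
r=59=111011 popcount=5 -> skip
r=60=111100 popcount=4 -> skip
r=61=111101 popcount=5 -> skip
r=62=111110 popcount=5 -> skip
r=63=111111 popcount=6 -> skip
r=64=1000000 popcount=1 -> skip
r=65=1000001 popcount=2 -> skip
r=66=1000010 popcount=2 -> skip
r=67=1000011 popcount=3 -> KEEP
r=68=1000100 popcount=2 -> skip
r=69=1000101 popcount=3 -> KEEP
r=70=1000110 popcount=3 -> KEEP
r=71=1000111 popcount=4 -> skip
r=72=1001000 popcount=2 -> skip
r=73=1001001 popcount=3 -> KEEP
r=74=1001010 popcount=3 -> KEEP
r=75=1001011 popcount=4 -> skip
r=76=1001100 popcount=3 -> KEEP
r=77=1001101 popcount=4 -> skip
r=78=1001110 popcount=4 -> skip
r=79=1001111 popcount=5 -> skip
r=80=1010000 popcount=2 -> skip
r=81=1010001 popcount=3 -> KEEP
r=82=1010010 popcount=3 -> KEEP
r=83=1010011 popcount=4 -> skip
r=84=1010100 popcount=3 -> KEEP
r=85=1010101 popcount=4 -> skip
r=86=1010110 popcount=4 -> skip
r=87=1010111 popcount=5 -> skip
r=88=1011000 popcount=3 -> KEEP
r=89=1011001 popcount=4 -> skip
r=90=1011010 popcount=4 -> skip
r=91=1011011 popcount=5 -> skip
r=92=1011100 popcount=4 -> skip
r=93=1011101 popcount=5 -> skip
r=94=1011110 popcount=5 -> skip
r=95=1011111 popcount=6 -> skip
r=96=1100000 popcount=2 -> skip
r=97=1100001 popcount=3 -> KEEP
r=98=1100010 popcount=3 -> KEEP
Kept rows: 49 50 52 56 67 69 70 73 74 76 81 82 84 88 97 98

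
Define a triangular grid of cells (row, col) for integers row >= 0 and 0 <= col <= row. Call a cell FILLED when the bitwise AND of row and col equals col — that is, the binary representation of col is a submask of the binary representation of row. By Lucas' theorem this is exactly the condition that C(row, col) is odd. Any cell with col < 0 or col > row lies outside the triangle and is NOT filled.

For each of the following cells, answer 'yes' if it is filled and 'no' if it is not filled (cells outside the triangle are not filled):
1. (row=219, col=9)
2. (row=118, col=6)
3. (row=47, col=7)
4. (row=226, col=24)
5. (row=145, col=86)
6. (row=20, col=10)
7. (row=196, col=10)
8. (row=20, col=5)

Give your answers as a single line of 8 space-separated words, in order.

Answer: yes yes yes no no no no no

Derivation:
(219,9): row=0b11011011, col=0b1001, row AND col = 0b1001 = 9; 9 == 9 -> filled
(118,6): row=0b1110110, col=0b110, row AND col = 0b110 = 6; 6 == 6 -> filled
(47,7): row=0b101111, col=0b111, row AND col = 0b111 = 7; 7 == 7 -> filled
(226,24): row=0b11100010, col=0b11000, row AND col = 0b0 = 0; 0 != 24 -> empty
(145,86): row=0b10010001, col=0b1010110, row AND col = 0b10000 = 16; 16 != 86 -> empty
(20,10): row=0b10100, col=0b1010, row AND col = 0b0 = 0; 0 != 10 -> empty
(196,10): row=0b11000100, col=0b1010, row AND col = 0b0 = 0; 0 != 10 -> empty
(20,5): row=0b10100, col=0b101, row AND col = 0b100 = 4; 4 != 5 -> empty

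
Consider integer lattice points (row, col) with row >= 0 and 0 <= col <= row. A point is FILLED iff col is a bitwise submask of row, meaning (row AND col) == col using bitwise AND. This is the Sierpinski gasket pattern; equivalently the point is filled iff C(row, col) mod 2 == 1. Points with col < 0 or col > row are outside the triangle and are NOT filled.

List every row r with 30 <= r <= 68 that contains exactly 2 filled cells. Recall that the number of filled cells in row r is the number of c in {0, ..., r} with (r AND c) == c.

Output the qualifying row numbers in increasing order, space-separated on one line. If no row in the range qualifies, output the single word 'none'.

Answer: 32 64

Derivation:
Row r has 2^popcount(r) filled cells, so we need popcount(r) = log2(2) = 1.
Scan r = 30..68 and keep those with exactly 1 one-bits:
r=30=11110 popcount=4 -> skip
r=31=11111 popcount=5 -> skip
r=32=100000 popcount=1 -> KEEP
r=33=100001 popcount=2 -> skip
r=34=100010 popcount=2 -> skip
r=35=100011 popcount=3 -> skip
r=36=100100 popcount=2 -> skip
r=37=100101 popcount=3 -> skip
r=38=100110 popcount=3 -> skip
r=39=100111 popcount=4 -> skip
r=40=101000 popcount=2 -> skip
r=41=101001 popcount=3 -> skip
r=42=101010 popcount=3 -> skip
r=43=101011 popcount=4 -> skip
r=44=101100 popcount=3 -> skip
r=45=101101 popcount=4 -> skip
r=46=101110 popcount=4 -> skip
r=47=101111 popcount=5 -> skip
r=48=110000 popcount=2 -> skip
r=49=110001 popcount=3 -> skip
r=50=110010 popcount=3 -> skip
r=51=110011 popcount=4 -> skip
r=52=110100 popcount=3 -> skip
r=53=110101 popcount=4 -> skip
r=54=110110 popcount=4 -> skip
r=55=110111 popcount=5 -> skip
r=56=111000 popcount=3 -> skip
r=57=111001 popcount=4 -> skip
r=58=111010 popcount=4 -> skip
r=59=111011 popcount=5 -> skip
r=60=111100 popcount=4 -> skip
r=61=111101 popcount=5 -> skip
r=62=111110 popcount=5 -> skip
r=63=111111 popcount=6 -> skip
r=64=1000000 popcount=1 -> KEEP
r=65=1000001 popcount=2 -> skip
r=66=1000010 popcount=2 -> skip
r=67=1000011 popcount=3 -> skip
r=68=1000100 popcount=2 -> skip
Kept rows: 32 64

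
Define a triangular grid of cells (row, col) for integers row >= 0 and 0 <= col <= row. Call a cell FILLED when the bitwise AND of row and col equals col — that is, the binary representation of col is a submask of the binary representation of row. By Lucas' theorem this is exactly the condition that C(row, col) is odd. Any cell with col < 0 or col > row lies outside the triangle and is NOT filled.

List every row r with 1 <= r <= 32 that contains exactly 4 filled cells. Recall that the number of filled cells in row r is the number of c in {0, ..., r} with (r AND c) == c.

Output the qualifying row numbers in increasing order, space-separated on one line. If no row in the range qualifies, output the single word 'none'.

Answer: 3 5 6 9 10 12 17 18 20 24

Derivation:
Row r has 2^popcount(r) filled cells, so we need popcount(r) = log2(4) = 2.
Scan r = 1..32 and keep those with exactly 2 one-bits:
r=1=1 popcount=1 -> skip
r=2=10 popcount=1 -> skip
r=3=11 popcount=2 -> KEEP
r=4=100 popcount=1 -> skip
r=5=101 popcount=2 -> KEEP
r=6=110 popcount=2 -> KEEP
r=7=111 popcount=3 -> skip
r=8=1000 popcount=1 -> skip
r=9=1001 popcount=2 -> KEEP
r=10=1010 popcount=2 -> KEEP
r=11=1011 popcount=3 -> skip
r=12=1100 popcount=2 -> KEEP
r=13=1101 popcount=3 -> skip
r=14=1110 popcount=3 -> skip
r=15=1111 popcount=4 -> skip
r=16=10000 popcount=1 -> skip
r=17=10001 popcount=2 -> KEEP
r=18=10010 popcount=2 -> KEEP
r=19=10011 popcount=3 -> skip
r=20=10100 popcount=2 -> KEEP
r=21=10101 popcount=3 -> skip
r=22=10110 popcount=3 -> skip
r=23=10111 popcount=4 -> skip
r=24=11000 popcount=2 -> KEEP
r=25=11001 popcount=3 -> skip
r=26=11010 popcount=3 -> skip
r=27=11011 popcount=4 -> skip
r=28=11100 popcount=3 -> skip
r=29=11101 popcount=4 -> skip
r=30=11110 popcount=4 -> skip
r=31=11111 popcount=5 -> skip
r=32=100000 popcount=1 -> skip
Kept rows: 3 5 6 9 10 12 17 18 20 24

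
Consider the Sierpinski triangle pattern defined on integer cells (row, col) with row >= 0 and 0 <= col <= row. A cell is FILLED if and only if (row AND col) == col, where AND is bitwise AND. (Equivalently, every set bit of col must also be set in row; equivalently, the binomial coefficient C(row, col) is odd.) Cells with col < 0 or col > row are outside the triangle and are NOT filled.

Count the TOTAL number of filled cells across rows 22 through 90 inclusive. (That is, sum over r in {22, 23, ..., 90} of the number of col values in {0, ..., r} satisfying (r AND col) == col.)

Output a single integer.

Answer: 928

Derivation:
r22=10110 pc3: +8 =8
r23=10111 pc4: +16 =24
r24=11000 pc2: +4 =28
r25=11001 pc3: +8 =36
r26=11010 pc3: +8 =44
r27=11011 pc4: +16 =60
r28=11100 pc3: +8 =68
r29=11101 pc4: +16 =84
r30=11110 pc4: +16 =100
r31=11111 pc5: +32 =132
r32=100000 pc1: +2 =134
r33=100001 pc2: +4 =138
r34=100010 pc2: +4 =142
r35=100011 pc3: +8 =150
r36=100100 pc2: +4 =154
r37=100101 pc3: +8 =162
r38=100110 pc3: +8 =170
r39=100111 pc4: +16 =186
r40=101000 pc2: +4 =190
r41=101001 pc3: +8 =198
r42=101010 pc3: +8 =206
r43=101011 pc4: +16 =222
r44=101100 pc3: +8 =230
r45=101101 pc4: +16 =246
r46=101110 pc4: +16 =262
r47=101111 pc5: +32 =294
r48=110000 pc2: +4 =298
r49=110001 pc3: +8 =306
r50=110010 pc3: +8 =314
r51=110011 pc4: +16 =330
r52=110100 pc3: +8 =338
r53=110101 pc4: +16 =354
r54=110110 pc4: +16 =370
r55=110111 pc5: +32 =402
r56=111000 pc3: +8 =410
r57=111001 pc4: +16 =426
r58=111010 pc4: +16 =442
r59=111011 pc5: +32 =474
r60=111100 pc4: +16 =490
r61=111101 pc5: +32 =522
r62=111110 pc5: +32 =554
r63=111111 pc6: +64 =618
r64=1000000 pc1: +2 =620
r65=1000001 pc2: +4 =624
r66=1000010 pc2: +4 =628
r67=1000011 pc3: +8 =636
r68=1000100 pc2: +4 =640
r69=1000101 pc3: +8 =648
r70=1000110 pc3: +8 =656
r71=1000111 pc4: +16 =672
r72=1001000 pc2: +4 =676
r73=1001001 pc3: +8 =684
r74=1001010 pc3: +8 =692
r75=1001011 pc4: +16 =708
r76=1001100 pc3: +8 =716
r77=1001101 pc4: +16 =732
r78=1001110 pc4: +16 =748
r79=1001111 pc5: +32 =780
r80=1010000 pc2: +4 =784
r81=1010001 pc3: +8 =792
r82=1010010 pc3: +8 =800
r83=1010011 pc4: +16 =816
r84=1010100 pc3: +8 =824
r85=1010101 pc4: +16 =840
r86=1010110 pc4: +16 =856
r87=1010111 pc5: +32 =888
r88=1011000 pc3: +8 =896
r89=1011001 pc4: +16 =912
r90=1011010 pc4: +16 =928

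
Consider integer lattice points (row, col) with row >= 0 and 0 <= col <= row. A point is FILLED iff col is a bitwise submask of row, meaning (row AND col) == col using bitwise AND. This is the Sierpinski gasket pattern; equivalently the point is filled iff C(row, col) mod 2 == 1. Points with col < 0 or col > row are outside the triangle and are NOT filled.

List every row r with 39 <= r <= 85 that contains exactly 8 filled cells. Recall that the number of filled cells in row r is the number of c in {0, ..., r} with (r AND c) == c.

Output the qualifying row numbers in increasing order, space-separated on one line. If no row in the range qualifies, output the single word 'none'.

Row r has 2^popcount(r) filled cells, so we need popcount(r) = log2(8) = 3.
Scan r = 39..85 and keep those with exactly 3 one-bits:
r=39=100111 popcount=4 -> skip
r=40=101000 popcount=2 -> skip
r=41=101001 popcount=3 -> KEEP
r=42=101010 popcount=3 -> KEEP
r=43=101011 popcount=4 -> skip
r=44=101100 popcount=3 -> KEEP
r=45=101101 popcount=4 -> skip
r=46=101110 popcount=4 -> skip
r=47=101111 popcount=5 -> skip
r=48=110000 popcount=2 -> skip
r=49=110001 popcount=3 -> KEEP
r=50=110010 popcount=3 -> KEEP
r=51=110011 popcount=4 -> skip
r=52=110100 popcount=3 -> KEEP
r=53=110101 popcount=4 -> skip
r=54=110110 popcount=4 -> skip
r=55=110111 popcount=5 -> skip
r=56=111000 popcount=3 -> KEEP
r=57=111001 popcount=4 -> skip
r=58=111010 popcount=4 -> skip
r=59=111011 popcount=5 -> skip
r=60=111100 popcount=4 -> skip
r=61=111101 popcount=5 -> skip
r=62=111110 popcount=5 -> skip
r=63=111111 popcount=6 -> skip
r=64=1000000 popcount=1 -> skip
r=65=1000001 popcount=2 -> skip
r=66=1000010 popcount=2 -> skip
r=67=1000011 popcount=3 -> KEEP
r=68=1000100 popcount=2 -> skip
r=69=1000101 popcount=3 -> KEEP
r=70=1000110 popcount=3 -> KEEP
r=71=1000111 popcount=4 -> skip
r=72=1001000 popcount=2 -> skip
r=73=1001001 popcount=3 -> KEEP
r=74=1001010 popcount=3 -> KEEP
r=75=1001011 popcount=4 -> skip
r=76=1001100 popcount=3 -> KEEP
r=77=1001101 popcount=4 -> skip
r=78=1001110 popcount=4 -> skip
r=79=1001111 popcount=5 -> skip
r=80=1010000 popcount=2 -> skip
r=81=1010001 popcount=3 -> KEEP
r=82=1010010 popcount=3 -> KEEP
r=83=1010011 popcount=4 -> skip
r=84=1010100 popcount=3 -> KEEP
r=85=1010101 popcount=4 -> skip
Kept rows: 41 42 44 49 50 52 56 67 69 70 73 74 76 81 82 84

Answer: 41 42 44 49 50 52 56 67 69 70 73 74 76 81 82 84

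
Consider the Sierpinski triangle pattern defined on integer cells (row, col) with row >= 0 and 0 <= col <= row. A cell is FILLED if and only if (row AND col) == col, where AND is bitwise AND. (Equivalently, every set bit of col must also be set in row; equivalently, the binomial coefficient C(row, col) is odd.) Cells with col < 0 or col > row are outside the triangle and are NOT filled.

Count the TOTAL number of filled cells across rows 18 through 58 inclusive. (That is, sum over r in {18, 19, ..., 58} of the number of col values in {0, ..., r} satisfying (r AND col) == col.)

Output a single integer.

r18=10010 pc2: +4 =4
r19=10011 pc3: +8 =12
r20=10100 pc2: +4 =16
r21=10101 pc3: +8 =24
r22=10110 pc3: +8 =32
r23=10111 pc4: +16 =48
r24=11000 pc2: +4 =52
r25=11001 pc3: +8 =60
r26=11010 pc3: +8 =68
r27=11011 pc4: +16 =84
r28=11100 pc3: +8 =92
r29=11101 pc4: +16 =108
r30=11110 pc4: +16 =124
r31=11111 pc5: +32 =156
r32=100000 pc1: +2 =158
r33=100001 pc2: +4 =162
r34=100010 pc2: +4 =166
r35=100011 pc3: +8 =174
r36=100100 pc2: +4 =178
r37=100101 pc3: +8 =186
r38=100110 pc3: +8 =194
r39=100111 pc4: +16 =210
r40=101000 pc2: +4 =214
r41=101001 pc3: +8 =222
r42=101010 pc3: +8 =230
r43=101011 pc4: +16 =246
r44=101100 pc3: +8 =254
r45=101101 pc4: +16 =270
r46=101110 pc4: +16 =286
r47=101111 pc5: +32 =318
r48=110000 pc2: +4 =322
r49=110001 pc3: +8 =330
r50=110010 pc3: +8 =338
r51=110011 pc4: +16 =354
r52=110100 pc3: +8 =362
r53=110101 pc4: +16 =378
r54=110110 pc4: +16 =394
r55=110111 pc5: +32 =426
r56=111000 pc3: +8 =434
r57=111001 pc4: +16 =450
r58=111010 pc4: +16 =466

Answer: 466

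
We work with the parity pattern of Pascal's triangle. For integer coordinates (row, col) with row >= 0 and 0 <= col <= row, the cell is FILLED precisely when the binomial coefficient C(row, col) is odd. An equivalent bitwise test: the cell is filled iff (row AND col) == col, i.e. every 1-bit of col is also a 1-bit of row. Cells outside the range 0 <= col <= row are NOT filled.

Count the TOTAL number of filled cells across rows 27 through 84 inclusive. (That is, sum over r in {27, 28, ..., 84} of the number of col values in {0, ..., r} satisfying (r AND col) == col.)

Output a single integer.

r27=11011 pc4: +16 =16
r28=11100 pc3: +8 =24
r29=11101 pc4: +16 =40
r30=11110 pc4: +16 =56
r31=11111 pc5: +32 =88
r32=100000 pc1: +2 =90
r33=100001 pc2: +4 =94
r34=100010 pc2: +4 =98
r35=100011 pc3: +8 =106
r36=100100 pc2: +4 =110
r37=100101 pc3: +8 =118
r38=100110 pc3: +8 =126
r39=100111 pc4: +16 =142
r40=101000 pc2: +4 =146
r41=101001 pc3: +8 =154
r42=101010 pc3: +8 =162
r43=101011 pc4: +16 =178
r44=101100 pc3: +8 =186
r45=101101 pc4: +16 =202
r46=101110 pc4: +16 =218
r47=101111 pc5: +32 =250
r48=110000 pc2: +4 =254
r49=110001 pc3: +8 =262
r50=110010 pc3: +8 =270
r51=110011 pc4: +16 =286
r52=110100 pc3: +8 =294
r53=110101 pc4: +16 =310
r54=110110 pc4: +16 =326
r55=110111 pc5: +32 =358
r56=111000 pc3: +8 =366
r57=111001 pc4: +16 =382
r58=111010 pc4: +16 =398
r59=111011 pc5: +32 =430
r60=111100 pc4: +16 =446
r61=111101 pc5: +32 =478
r62=111110 pc5: +32 =510
r63=111111 pc6: +64 =574
r64=1000000 pc1: +2 =576
r65=1000001 pc2: +4 =580
r66=1000010 pc2: +4 =584
r67=1000011 pc3: +8 =592
r68=1000100 pc2: +4 =596
r69=1000101 pc3: +8 =604
r70=1000110 pc3: +8 =612
r71=1000111 pc4: +16 =628
r72=1001000 pc2: +4 =632
r73=1001001 pc3: +8 =640
r74=1001010 pc3: +8 =648
r75=1001011 pc4: +16 =664
r76=1001100 pc3: +8 =672
r77=1001101 pc4: +16 =688
r78=1001110 pc4: +16 =704
r79=1001111 pc5: +32 =736
r80=1010000 pc2: +4 =740
r81=1010001 pc3: +8 =748
r82=1010010 pc3: +8 =756
r83=1010011 pc4: +16 =772
r84=1010100 pc3: +8 =780

Answer: 780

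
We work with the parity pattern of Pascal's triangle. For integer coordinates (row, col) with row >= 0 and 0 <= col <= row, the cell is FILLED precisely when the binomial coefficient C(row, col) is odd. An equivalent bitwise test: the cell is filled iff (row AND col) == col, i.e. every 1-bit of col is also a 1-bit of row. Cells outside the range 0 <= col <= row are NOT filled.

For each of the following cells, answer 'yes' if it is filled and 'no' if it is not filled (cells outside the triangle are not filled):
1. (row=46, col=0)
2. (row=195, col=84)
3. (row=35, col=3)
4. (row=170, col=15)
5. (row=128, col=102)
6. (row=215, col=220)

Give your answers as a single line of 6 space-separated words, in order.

Answer: yes no yes no no no

Derivation:
(46,0): row=0b101110, col=0b0, row AND col = 0b0 = 0; 0 == 0 -> filled
(195,84): row=0b11000011, col=0b1010100, row AND col = 0b1000000 = 64; 64 != 84 -> empty
(35,3): row=0b100011, col=0b11, row AND col = 0b11 = 3; 3 == 3 -> filled
(170,15): row=0b10101010, col=0b1111, row AND col = 0b1010 = 10; 10 != 15 -> empty
(128,102): row=0b10000000, col=0b1100110, row AND col = 0b0 = 0; 0 != 102 -> empty
(215,220): col outside [0, 215] -> not filled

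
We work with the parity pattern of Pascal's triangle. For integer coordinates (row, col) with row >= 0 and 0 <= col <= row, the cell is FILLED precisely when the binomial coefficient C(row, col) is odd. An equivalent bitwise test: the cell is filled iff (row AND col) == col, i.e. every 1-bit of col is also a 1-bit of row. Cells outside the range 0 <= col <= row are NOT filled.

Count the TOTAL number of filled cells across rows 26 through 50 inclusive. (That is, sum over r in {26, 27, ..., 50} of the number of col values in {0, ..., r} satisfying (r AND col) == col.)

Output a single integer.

r26=11010 pc3: +8 =8
r27=11011 pc4: +16 =24
r28=11100 pc3: +8 =32
r29=11101 pc4: +16 =48
r30=11110 pc4: +16 =64
r31=11111 pc5: +32 =96
r32=100000 pc1: +2 =98
r33=100001 pc2: +4 =102
r34=100010 pc2: +4 =106
r35=100011 pc3: +8 =114
r36=100100 pc2: +4 =118
r37=100101 pc3: +8 =126
r38=100110 pc3: +8 =134
r39=100111 pc4: +16 =150
r40=101000 pc2: +4 =154
r41=101001 pc3: +8 =162
r42=101010 pc3: +8 =170
r43=101011 pc4: +16 =186
r44=101100 pc3: +8 =194
r45=101101 pc4: +16 =210
r46=101110 pc4: +16 =226
r47=101111 pc5: +32 =258
r48=110000 pc2: +4 =262
r49=110001 pc3: +8 =270
r50=110010 pc3: +8 =278

Answer: 278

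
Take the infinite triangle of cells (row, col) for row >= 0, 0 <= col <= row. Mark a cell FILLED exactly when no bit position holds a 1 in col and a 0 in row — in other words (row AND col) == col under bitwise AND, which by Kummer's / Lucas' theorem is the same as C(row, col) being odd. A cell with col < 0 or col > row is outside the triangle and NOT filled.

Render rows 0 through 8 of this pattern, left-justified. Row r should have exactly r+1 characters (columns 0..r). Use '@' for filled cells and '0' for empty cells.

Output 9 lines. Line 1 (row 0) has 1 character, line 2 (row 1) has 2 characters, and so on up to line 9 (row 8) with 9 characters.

Answer: @
@@
@0@
@@@@
@000@
@@00@@
@0@0@0@
@@@@@@@@
@0000000@

Derivation:
r0=0: @
r1=1: @@
r2=10: @0@
r3=11: @@@@
r4=100: @000@
r5=101: @@00@@
r6=110: @0@0@0@
r7=111: @@@@@@@@
r8=1000: @0000000@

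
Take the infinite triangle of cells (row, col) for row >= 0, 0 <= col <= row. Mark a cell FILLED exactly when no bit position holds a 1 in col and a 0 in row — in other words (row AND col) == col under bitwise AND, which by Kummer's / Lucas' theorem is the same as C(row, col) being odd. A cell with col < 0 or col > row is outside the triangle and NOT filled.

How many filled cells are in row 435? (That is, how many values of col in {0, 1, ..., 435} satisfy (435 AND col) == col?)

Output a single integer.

Answer: 64

Derivation:
435 in binary = 110110011
popcount(435) = number of 1-bits in 110110011 = 6
A col c satisfies (435 AND c) == c iff every set bit of c is also set in 435; each of the 6 set bits of 435 can independently be on or off in c.
count = 2^6 = 64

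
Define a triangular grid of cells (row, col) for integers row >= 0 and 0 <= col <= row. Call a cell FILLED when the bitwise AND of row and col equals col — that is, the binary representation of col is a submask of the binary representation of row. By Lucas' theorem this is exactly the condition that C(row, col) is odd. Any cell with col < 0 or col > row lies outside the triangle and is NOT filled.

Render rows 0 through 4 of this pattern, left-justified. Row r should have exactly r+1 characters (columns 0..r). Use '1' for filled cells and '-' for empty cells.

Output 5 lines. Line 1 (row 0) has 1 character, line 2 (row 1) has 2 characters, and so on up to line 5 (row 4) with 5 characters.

r0=0: 1
r1=1: 11
r2=10: 1-1
r3=11: 1111
r4=100: 1---1

Answer: 1
11
1-1
1111
1---1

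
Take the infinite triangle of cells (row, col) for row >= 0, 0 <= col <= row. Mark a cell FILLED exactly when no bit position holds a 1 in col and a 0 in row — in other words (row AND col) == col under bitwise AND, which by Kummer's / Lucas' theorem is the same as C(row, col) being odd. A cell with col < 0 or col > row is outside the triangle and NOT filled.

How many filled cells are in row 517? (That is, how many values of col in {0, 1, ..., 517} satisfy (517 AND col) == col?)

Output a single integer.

517 in binary = 1000000101
popcount(517) = number of 1-bits in 1000000101 = 3
A col c satisfies (517 AND c) == c iff every set bit of c is also set in 517; each of the 3 set bits of 517 can independently be on or off in c.
count = 2^3 = 8

Answer: 8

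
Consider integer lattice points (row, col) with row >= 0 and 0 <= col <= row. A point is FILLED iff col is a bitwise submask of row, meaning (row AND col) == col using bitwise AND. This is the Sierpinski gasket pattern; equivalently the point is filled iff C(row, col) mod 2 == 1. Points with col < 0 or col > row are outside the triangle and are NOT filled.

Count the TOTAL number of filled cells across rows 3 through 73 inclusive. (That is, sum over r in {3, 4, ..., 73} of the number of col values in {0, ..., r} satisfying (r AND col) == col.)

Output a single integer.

r3=11 pc2: +4 =4
r4=100 pc1: +2 =6
r5=101 pc2: +4 =10
r6=110 pc2: +4 =14
r7=111 pc3: +8 =22
r8=1000 pc1: +2 =24
r9=1001 pc2: +4 =28
r10=1010 pc2: +4 =32
r11=1011 pc3: +8 =40
r12=1100 pc2: +4 =44
r13=1101 pc3: +8 =52
r14=1110 pc3: +8 =60
r15=1111 pc4: +16 =76
r16=10000 pc1: +2 =78
r17=10001 pc2: +4 =82
r18=10010 pc2: +4 =86
r19=10011 pc3: +8 =94
r20=10100 pc2: +4 =98
r21=10101 pc3: +8 =106
r22=10110 pc3: +8 =114
r23=10111 pc4: +16 =130
r24=11000 pc2: +4 =134
r25=11001 pc3: +8 =142
r26=11010 pc3: +8 =150
r27=11011 pc4: +16 =166
r28=11100 pc3: +8 =174
r29=11101 pc4: +16 =190
r30=11110 pc4: +16 =206
r31=11111 pc5: +32 =238
r32=100000 pc1: +2 =240
r33=100001 pc2: +4 =244
r34=100010 pc2: +4 =248
r35=100011 pc3: +8 =256
r36=100100 pc2: +4 =260
r37=100101 pc3: +8 =268
r38=100110 pc3: +8 =276
r39=100111 pc4: +16 =292
r40=101000 pc2: +4 =296
r41=101001 pc3: +8 =304
r42=101010 pc3: +8 =312
r43=101011 pc4: +16 =328
r44=101100 pc3: +8 =336
r45=101101 pc4: +16 =352
r46=101110 pc4: +16 =368
r47=101111 pc5: +32 =400
r48=110000 pc2: +4 =404
r49=110001 pc3: +8 =412
r50=110010 pc3: +8 =420
r51=110011 pc4: +16 =436
r52=110100 pc3: +8 =444
r53=110101 pc4: +16 =460
r54=110110 pc4: +16 =476
r55=110111 pc5: +32 =508
r56=111000 pc3: +8 =516
r57=111001 pc4: +16 =532
r58=111010 pc4: +16 =548
r59=111011 pc5: +32 =580
r60=111100 pc4: +16 =596
r61=111101 pc5: +32 =628
r62=111110 pc5: +32 =660
r63=111111 pc6: +64 =724
r64=1000000 pc1: +2 =726
r65=1000001 pc2: +4 =730
r66=1000010 pc2: +4 =734
r67=1000011 pc3: +8 =742
r68=1000100 pc2: +4 =746
r69=1000101 pc3: +8 =754
r70=1000110 pc3: +8 =762
r71=1000111 pc4: +16 =778
r72=1001000 pc2: +4 =782
r73=1001001 pc3: +8 =790

Answer: 790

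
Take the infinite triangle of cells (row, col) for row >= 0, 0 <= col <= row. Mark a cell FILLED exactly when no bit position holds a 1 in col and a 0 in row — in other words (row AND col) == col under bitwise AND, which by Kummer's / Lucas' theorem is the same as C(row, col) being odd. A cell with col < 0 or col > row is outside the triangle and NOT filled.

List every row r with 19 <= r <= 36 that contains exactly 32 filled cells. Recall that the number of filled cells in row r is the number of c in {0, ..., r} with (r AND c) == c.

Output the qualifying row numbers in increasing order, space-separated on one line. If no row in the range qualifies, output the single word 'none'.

Row r has 2^popcount(r) filled cells, so we need popcount(r) = log2(32) = 5.
Scan r = 19..36 and keep those with exactly 5 one-bits:
r=19=10011 popcount=3 -> skip
r=20=10100 popcount=2 -> skip
r=21=10101 popcount=3 -> skip
r=22=10110 popcount=3 -> skip
r=23=10111 popcount=4 -> skip
r=24=11000 popcount=2 -> skip
r=25=11001 popcount=3 -> skip
r=26=11010 popcount=3 -> skip
r=27=11011 popcount=4 -> skip
r=28=11100 popcount=3 -> skip
r=29=11101 popcount=4 -> skip
r=30=11110 popcount=4 -> skip
r=31=11111 popcount=5 -> KEEP
r=32=100000 popcount=1 -> skip
r=33=100001 popcount=2 -> skip
r=34=100010 popcount=2 -> skip
r=35=100011 popcount=3 -> skip
r=36=100100 popcount=2 -> skip
Kept rows: 31

Answer: 31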